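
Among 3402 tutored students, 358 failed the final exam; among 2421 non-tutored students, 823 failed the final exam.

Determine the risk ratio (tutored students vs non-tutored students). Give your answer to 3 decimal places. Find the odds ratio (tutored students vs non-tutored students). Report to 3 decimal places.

RR = 0.310; OR = 0.228

risk, tutored students = 358/3402 = 0.1052
risk, non-tutored students = 823/2421 = 0.3399
RR = 0.1052 / 0.3399 = 0.310
odds, tutored students = 358/3044 = 0.1176
odds, non-tutored students = 823/1598 = 0.5150
OR = 0.1176 / 0.5150 = 0.228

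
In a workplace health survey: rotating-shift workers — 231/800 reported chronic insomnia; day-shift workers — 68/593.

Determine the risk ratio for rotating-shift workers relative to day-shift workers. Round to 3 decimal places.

risk, rotating-shift workers = 231/800 = 0.2888
risk, day-shift workers = 68/593 = 0.1147
RR = 0.2888 / 0.1147 = 2.518

2.518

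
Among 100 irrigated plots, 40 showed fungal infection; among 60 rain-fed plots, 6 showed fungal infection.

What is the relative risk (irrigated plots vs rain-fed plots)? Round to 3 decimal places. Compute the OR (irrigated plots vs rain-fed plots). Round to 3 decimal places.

risk, irrigated plots = 40/100 = 0.4000
risk, rain-fed plots = 6/60 = 0.1000
RR = 0.4000 / 0.1000 = 4.000
OR = (40 × 54) / (60 × 6) = 2160/360 ≈ 6.000

RR = 4.000; OR = 6.000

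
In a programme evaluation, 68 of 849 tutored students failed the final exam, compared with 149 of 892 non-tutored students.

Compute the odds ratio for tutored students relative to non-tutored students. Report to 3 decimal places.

OR = (68 × 743) / (781 × 149) = 50524/116369 ≈ 0.434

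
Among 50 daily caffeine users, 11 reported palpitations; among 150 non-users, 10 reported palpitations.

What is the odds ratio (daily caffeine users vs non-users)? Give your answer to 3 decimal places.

OR = (11 × 140) / (39 × 10) = 1540/390 ≈ 3.949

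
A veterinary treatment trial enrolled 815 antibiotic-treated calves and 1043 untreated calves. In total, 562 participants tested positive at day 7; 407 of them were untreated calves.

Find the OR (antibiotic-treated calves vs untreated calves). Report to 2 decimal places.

antibiotic-treated calves with the outcome: 562 − 407 = 155
antibiotic-treated calves without the outcome: 815 − 155 = 660
untreated calves without the outcome: 1043 − 407 = 636
odds, antibiotic-treated calves = 155/660 = 0.2348
odds, untreated calves = 407/636 = 0.6399
OR = 0.2348 / 0.6399 = 0.37

OR ≈ 0.37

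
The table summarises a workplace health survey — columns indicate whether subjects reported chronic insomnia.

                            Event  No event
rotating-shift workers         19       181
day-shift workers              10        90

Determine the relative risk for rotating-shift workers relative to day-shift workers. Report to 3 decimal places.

risk, rotating-shift workers = 19/200 = 0.0950
risk, day-shift workers = 10/100 = 0.1000
RR = 0.0950 / 0.1000 = 0.950

0.950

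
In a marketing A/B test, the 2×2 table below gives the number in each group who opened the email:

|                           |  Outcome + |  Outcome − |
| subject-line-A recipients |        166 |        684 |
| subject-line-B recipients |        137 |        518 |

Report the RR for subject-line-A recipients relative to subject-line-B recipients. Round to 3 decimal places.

RR: 0.934

risk, subject-line-A recipients = 166/850 = 0.1953
risk, subject-line-B recipients = 137/655 = 0.2092
RR = 0.1953 / 0.2092 = 0.934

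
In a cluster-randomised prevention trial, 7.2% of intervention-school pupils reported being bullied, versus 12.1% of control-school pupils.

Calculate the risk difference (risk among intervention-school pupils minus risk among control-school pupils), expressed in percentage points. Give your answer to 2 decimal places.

RD: -4.90

risk difference = 0.0720 − 0.1210 = -0.0490 → -4.90 percentage points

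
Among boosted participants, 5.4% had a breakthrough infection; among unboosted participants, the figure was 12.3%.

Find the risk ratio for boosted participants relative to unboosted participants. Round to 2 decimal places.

RR = 0.0540 / 0.1230 = 0.44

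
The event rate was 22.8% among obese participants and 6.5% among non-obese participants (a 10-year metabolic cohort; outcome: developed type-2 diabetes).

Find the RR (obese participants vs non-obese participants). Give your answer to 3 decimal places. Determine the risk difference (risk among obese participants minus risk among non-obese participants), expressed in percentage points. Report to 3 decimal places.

RR = 0.2280 / 0.0650 = 3.508
risk difference = 0.2280 − 0.0650 = 0.1630 → 16.300 percentage points

RR = 3.508; RD = 16.300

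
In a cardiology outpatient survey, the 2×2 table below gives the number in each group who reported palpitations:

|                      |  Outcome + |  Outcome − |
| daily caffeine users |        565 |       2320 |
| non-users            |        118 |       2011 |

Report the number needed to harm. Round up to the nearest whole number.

risk, daily caffeine users = 565/2885 = 0.195841
risk, non-users = 118/2129 = 0.055425
absolute risk difference = 0.140415
1 / 0.140415 = 7.122 → round up → 8

8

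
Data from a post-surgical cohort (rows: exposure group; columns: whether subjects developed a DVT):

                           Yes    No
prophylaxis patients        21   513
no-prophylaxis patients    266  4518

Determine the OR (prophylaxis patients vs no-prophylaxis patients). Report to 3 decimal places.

odds, prophylaxis patients = 21/513 = 0.04094
odds, no-prophylaxis patients = 266/4518 = 0.05888
OR = 0.04094 / 0.05888 = 0.695

OR = 0.695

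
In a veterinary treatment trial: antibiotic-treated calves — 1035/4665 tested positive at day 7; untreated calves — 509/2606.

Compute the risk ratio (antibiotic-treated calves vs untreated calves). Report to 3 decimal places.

risk, antibiotic-treated calves = 1035/4665 = 0.2219
risk, untreated calves = 509/2606 = 0.1953
RR = 0.2219 / 0.1953 = 1.136

1.136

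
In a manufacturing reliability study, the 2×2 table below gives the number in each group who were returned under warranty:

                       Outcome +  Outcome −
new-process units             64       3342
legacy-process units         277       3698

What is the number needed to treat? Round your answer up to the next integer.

NNT: 20

risk, new-process units = 64/3406 = 0.018790
risk, legacy-process units = 277/3975 = 0.069686
absolute risk difference = 0.050895
1 / 0.050895 = 19.648 → round up → 20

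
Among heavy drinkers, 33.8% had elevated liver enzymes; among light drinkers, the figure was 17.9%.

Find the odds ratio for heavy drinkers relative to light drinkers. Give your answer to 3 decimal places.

odds, heavy drinkers = 0.3380/0.6620 = 0.5106
odds, light drinkers = 0.1790/0.8210 = 0.2180
OR = 0.5106 / 0.2180 = 2.342

2.342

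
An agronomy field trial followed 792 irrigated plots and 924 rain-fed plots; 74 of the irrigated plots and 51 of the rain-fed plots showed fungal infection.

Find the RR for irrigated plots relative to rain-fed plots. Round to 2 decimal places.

risk, irrigated plots = 74/792 = 0.0934
risk, rain-fed plots = 51/924 = 0.0552
RR = 0.0934 / 0.0552 = 1.69

RR ≈ 1.69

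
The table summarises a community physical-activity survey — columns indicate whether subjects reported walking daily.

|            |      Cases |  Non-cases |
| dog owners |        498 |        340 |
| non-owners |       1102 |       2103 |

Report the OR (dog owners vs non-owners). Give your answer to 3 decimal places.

OR = (498 × 2103) / (340 × 1102) = 1047294/374680 ≈ 2.795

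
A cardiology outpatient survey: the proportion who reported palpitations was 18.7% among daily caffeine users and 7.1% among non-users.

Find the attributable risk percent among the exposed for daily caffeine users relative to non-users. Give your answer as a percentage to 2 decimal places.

AR% = (0.1870 − 0.0710) / 0.1870 = 0.6203 → 62.03%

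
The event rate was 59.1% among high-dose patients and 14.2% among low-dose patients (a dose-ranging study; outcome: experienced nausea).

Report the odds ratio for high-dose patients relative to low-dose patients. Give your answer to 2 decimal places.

odds, high-dose patients = 0.5910/0.4090 = 1.4450
odds, low-dose patients = 0.1420/0.8580 = 0.1655
OR = 1.4450 / 0.1655 = 8.73

8.73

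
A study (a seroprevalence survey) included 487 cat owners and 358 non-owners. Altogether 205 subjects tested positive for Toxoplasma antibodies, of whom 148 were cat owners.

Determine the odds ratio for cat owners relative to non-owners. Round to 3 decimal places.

cat owners without the outcome: 487 − 148 = 339
non-owners with the outcome: 205 − 148 = 57
non-owners without the outcome: 358 − 57 = 301
odds, cat owners = 148/339 = 0.4366
odds, non-owners = 57/301 = 0.1894
OR = 0.4366 / 0.1894 = 2.305

2.305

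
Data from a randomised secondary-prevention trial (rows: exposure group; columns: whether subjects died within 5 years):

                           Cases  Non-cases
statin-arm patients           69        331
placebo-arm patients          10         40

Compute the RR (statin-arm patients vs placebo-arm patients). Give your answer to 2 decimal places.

risk, statin-arm patients = 69/400 = 0.1725
risk, placebo-arm patients = 10/50 = 0.2000
RR = 0.1725 / 0.2000 = 0.86

RR: 0.86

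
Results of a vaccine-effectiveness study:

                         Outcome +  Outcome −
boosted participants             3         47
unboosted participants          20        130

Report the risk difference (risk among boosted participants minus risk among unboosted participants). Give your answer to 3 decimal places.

risk, boosted participants = 3/50 = 0.0600
risk, unboosted participants = 20/150 = 0.1333
risk difference = 0.0600 − 0.1333 = -0.073

RD ≈ -0.073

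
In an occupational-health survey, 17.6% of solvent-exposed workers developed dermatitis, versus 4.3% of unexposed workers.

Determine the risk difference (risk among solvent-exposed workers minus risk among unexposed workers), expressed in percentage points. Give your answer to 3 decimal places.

risk difference = 0.17600 − 0.04300 = 0.13300 → 13.300 percentage points

RD ≈ 13.300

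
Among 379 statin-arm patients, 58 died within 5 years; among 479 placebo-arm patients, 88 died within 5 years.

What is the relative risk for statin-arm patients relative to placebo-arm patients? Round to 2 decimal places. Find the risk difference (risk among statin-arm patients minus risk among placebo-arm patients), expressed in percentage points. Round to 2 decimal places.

risk, statin-arm patients = 58/379 = 0.1530
risk, placebo-arm patients = 88/479 = 0.1837
RR = 0.1530 / 0.1837 = 0.83
risk difference = 0.1530 − 0.1837 = -0.0307 → -3.07 percentage points

RR = 0.83; RD = -3.07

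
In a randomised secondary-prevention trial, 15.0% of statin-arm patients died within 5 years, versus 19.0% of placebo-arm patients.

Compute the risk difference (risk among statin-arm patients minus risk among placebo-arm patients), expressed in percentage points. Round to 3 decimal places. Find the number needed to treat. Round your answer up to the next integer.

risk difference = 0.1500 − 0.1900 = -0.0400 → -4.000 percentage points
absolute risk difference = 0.040000
1 / 0.040000 = 25.000 → round up → 25

RD = -4.000; NNT = 25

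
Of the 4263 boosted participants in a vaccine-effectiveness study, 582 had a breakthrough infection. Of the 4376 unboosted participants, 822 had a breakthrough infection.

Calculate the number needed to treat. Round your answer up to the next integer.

risk, boosted participants = 582/4263 = 0.136524
risk, unboosted participants = 822/4376 = 0.187843
absolute risk difference = 0.051319
1 / 0.051319 = 19.486 → round up → 20

NNT: 20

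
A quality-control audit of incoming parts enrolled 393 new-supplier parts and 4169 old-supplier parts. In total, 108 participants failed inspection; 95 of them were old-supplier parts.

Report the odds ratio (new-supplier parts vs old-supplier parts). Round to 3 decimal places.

1.467

new-supplier parts with the outcome: 108 − 95 = 13
new-supplier parts without the outcome: 393 − 13 = 380
old-supplier parts without the outcome: 4169 − 95 = 4074
OR = (13 × 4074) / (380 × 95) = 52962/36100 ≈ 1.467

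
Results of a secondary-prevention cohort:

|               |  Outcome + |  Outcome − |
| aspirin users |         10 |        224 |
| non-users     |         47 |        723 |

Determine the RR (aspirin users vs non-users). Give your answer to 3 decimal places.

risk, aspirin users = 10/234 = 0.04274
risk, non-users = 47/770 = 0.06104
RR = 0.04274 / 0.06104 = 0.700

RR = 0.700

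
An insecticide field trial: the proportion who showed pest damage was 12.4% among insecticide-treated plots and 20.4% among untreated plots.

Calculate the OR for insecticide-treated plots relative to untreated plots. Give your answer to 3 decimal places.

0.552

odds, insecticide-treated plots = 0.1240/0.8760 = 0.1416
odds, untreated plots = 0.2040/0.7960 = 0.2563
OR = 0.1416 / 0.2563 = 0.552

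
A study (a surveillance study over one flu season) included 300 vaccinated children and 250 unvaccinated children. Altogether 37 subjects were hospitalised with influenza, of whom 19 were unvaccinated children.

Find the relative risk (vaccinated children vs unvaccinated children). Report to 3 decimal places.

RR = 0.789

vaccinated children with the outcome: 37 − 19 = 18
vaccinated children without the outcome: 300 − 18 = 282
unvaccinated children without the outcome: 250 − 19 = 231
risk, vaccinated children = 18/300 = 0.0600
risk, unvaccinated children = 19/250 = 0.0760
RR = 0.0600 / 0.0760 = 0.789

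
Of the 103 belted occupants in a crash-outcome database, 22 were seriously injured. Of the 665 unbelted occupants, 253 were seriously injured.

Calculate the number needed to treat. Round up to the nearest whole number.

NNT = 6

risk, belted occupants = 22/103 = 0.213592
risk, unbelted occupants = 253/665 = 0.380451
absolute risk difference = 0.166859
1 / 0.166859 = 5.993 → round up → 6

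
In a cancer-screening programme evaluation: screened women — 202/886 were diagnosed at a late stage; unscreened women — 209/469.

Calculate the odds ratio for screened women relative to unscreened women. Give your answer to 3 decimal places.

odds, screened women = 202/684 = 0.2953
odds, unscreened women = 209/260 = 0.8038
OR = 0.2953 / 0.8038 = 0.367

0.367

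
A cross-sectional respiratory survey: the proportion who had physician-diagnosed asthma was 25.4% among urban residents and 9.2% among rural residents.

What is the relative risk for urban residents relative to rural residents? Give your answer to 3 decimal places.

RR = 0.2540 / 0.0920 = 2.761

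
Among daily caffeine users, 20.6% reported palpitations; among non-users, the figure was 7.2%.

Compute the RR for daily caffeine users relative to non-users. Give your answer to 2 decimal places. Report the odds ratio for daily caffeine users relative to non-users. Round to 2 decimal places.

RR = 0.2060 / 0.0720 = 2.86
odds, daily caffeine users = 0.2060/0.7940 = 0.2594
odds, non-users = 0.0720/0.9280 = 0.0776
OR = 0.2594 / 0.0776 = 3.34

RR = 2.86; OR = 3.34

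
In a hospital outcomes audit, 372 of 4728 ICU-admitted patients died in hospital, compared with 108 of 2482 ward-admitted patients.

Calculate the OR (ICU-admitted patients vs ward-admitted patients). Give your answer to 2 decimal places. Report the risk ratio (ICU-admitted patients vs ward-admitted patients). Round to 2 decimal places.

OR = 1.88; RR = 1.81

OR = (372 × 2374) / (4356 × 108) = 883128/470448 ≈ 1.88
risk, ICU-admitted patients = 372/4728 = 0.07868
risk, ward-admitted patients = 108/2482 = 0.04351
RR = 0.07868 / 0.04351 = 1.81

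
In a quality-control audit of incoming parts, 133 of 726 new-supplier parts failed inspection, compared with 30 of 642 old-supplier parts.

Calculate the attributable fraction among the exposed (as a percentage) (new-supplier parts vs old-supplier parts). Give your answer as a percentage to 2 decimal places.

AR%: 74.49%

risk, new-supplier parts = 133/726 = 0.18320
risk, old-supplier parts = 30/642 = 0.04673
AR% = (0.18320 − 0.04673) / 0.18320 = 0.7449 → 74.49%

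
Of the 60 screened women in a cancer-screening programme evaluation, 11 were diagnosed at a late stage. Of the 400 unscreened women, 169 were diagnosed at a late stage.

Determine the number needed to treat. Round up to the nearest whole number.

NNT ≈ 5

risk, screened women = 11/60 = 0.183333
risk, unscreened women = 169/400 = 0.422500
absolute risk difference = 0.239167
1 / 0.239167 = 4.181 → round up → 5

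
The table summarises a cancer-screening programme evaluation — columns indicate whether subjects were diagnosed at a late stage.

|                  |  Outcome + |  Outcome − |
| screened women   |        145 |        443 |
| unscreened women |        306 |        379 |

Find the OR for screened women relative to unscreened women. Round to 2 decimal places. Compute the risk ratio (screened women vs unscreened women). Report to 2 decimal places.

OR = 0.41; RR = 0.55

OR = (145 × 379) / (443 × 306) = 54955/135558 ≈ 0.41
risk, screened women = 145/588 = 0.2466
risk, unscreened women = 306/685 = 0.4467
RR = 0.2466 / 0.4467 = 0.55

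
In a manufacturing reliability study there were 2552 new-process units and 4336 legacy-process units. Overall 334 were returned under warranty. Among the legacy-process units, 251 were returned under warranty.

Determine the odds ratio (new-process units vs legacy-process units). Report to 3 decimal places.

OR ≈ 0.547

new-process units with the outcome: 334 − 251 = 83
new-process units without the outcome: 2552 − 83 = 2469
legacy-process units without the outcome: 4336 − 251 = 4085
odds, new-process units = 83/2469 = 0.03362
odds, legacy-process units = 251/4085 = 0.06144
OR = 0.03362 / 0.06144 = 0.547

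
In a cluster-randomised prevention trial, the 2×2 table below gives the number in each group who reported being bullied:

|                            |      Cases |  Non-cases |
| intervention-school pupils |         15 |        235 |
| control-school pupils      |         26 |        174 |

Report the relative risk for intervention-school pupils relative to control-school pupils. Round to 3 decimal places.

risk, intervention-school pupils = 15/250 = 0.0600
risk, control-school pupils = 26/200 = 0.1300
RR = 0.0600 / 0.1300 = 0.462

RR = 0.462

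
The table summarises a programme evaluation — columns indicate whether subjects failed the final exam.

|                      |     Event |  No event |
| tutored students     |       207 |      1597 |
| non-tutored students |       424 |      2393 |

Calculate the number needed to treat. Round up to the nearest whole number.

risk, tutored students = 207/1804 = 0.114745
risk, non-tutored students = 424/2817 = 0.150515
absolute risk difference = 0.035770
1 / 0.035770 = 27.956 → round up → 28

NNT = 28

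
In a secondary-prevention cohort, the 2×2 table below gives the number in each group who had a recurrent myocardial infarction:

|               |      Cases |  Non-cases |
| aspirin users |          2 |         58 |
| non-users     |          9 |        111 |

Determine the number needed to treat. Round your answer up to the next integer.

NNT = 24

risk, aspirin users = 2/60 = 0.033333
risk, non-users = 9/120 = 0.075000
absolute risk difference = 0.041667
1 / 0.041667 = 24.000 → round up → 24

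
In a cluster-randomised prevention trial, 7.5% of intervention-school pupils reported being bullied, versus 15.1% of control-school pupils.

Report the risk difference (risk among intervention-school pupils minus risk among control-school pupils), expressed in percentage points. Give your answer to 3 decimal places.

risk difference = 0.0750 − 0.1510 = -0.0760 → -7.600 percentage points

RD ≈ -7.600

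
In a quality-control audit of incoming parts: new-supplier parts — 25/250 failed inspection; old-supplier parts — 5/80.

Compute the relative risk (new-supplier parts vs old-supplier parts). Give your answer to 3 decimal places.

RR ≈ 1.600

risk, new-supplier parts = 25/250 = 0.1000
risk, old-supplier parts = 5/80 = 0.0625
RR = 0.1000 / 0.0625 = 1.600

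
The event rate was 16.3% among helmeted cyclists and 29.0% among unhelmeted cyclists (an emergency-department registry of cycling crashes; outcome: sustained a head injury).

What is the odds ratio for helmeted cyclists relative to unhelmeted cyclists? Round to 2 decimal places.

odds, helmeted cyclists = 0.1630/0.8370 = 0.1947
odds, unhelmeted cyclists = 0.2900/0.7100 = 0.4085
OR = 0.1947 / 0.4085 = 0.48

0.48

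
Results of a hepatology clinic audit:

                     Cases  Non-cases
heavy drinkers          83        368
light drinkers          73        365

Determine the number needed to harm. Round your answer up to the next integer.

risk, heavy drinkers = 83/451 = 0.184035
risk, light drinkers = 73/438 = 0.166667
absolute risk difference = 0.017369
1 / 0.017369 = 57.574 → round up → 58

58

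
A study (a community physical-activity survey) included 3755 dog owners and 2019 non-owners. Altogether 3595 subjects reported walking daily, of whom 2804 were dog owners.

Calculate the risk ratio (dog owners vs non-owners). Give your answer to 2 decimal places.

dog owners without the outcome: 3755 − 2804 = 951
non-owners with the outcome: 3595 − 2804 = 791
non-owners without the outcome: 2019 − 791 = 1228
risk, dog owners = 2804/3755 = 0.7467
risk, non-owners = 791/2019 = 0.3918
RR = 0.7467 / 0.3918 = 1.91

RR: 1.91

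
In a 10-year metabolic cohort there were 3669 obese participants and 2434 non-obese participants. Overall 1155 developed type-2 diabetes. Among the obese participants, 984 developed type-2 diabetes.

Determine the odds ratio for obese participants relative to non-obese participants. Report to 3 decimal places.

OR = 4.850

obese participants without the outcome: 3669 − 984 = 2685
non-obese participants with the outcome: 1155 − 984 = 171
non-obese participants without the outcome: 2434 − 171 = 2263
OR = (984 × 2263) / (2685 × 171) = 2226792/459135 ≈ 4.850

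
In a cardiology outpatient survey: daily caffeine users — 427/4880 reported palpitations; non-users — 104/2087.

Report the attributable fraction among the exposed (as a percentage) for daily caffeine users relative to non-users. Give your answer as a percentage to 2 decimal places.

risk, daily caffeine users = 427/4880 = 0.08750
risk, non-users = 104/2087 = 0.04983
AR% = (0.08750 − 0.04983) / 0.08750 = 0.4305 → 43.05%

AR% = 43.05%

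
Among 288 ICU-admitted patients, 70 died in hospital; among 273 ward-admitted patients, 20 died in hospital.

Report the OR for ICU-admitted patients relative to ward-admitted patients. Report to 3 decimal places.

OR = (70 × 253) / (218 × 20) = 17710/4360 ≈ 4.062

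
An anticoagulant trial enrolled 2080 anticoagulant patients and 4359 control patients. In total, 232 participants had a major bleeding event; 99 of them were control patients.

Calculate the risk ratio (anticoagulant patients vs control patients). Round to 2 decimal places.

2.82

anticoagulant patients with the outcome: 232 − 99 = 133
anticoagulant patients without the outcome: 2080 − 133 = 1947
control patients without the outcome: 4359 − 99 = 4260
risk, anticoagulant patients = 133/2080 = 0.06394
risk, control patients = 99/4359 = 0.02271
RR = 0.06394 / 0.02271 = 2.82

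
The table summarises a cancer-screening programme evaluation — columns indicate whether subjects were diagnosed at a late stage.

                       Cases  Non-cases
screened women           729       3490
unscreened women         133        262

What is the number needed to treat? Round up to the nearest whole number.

7

risk, screened women = 729/4219 = 0.172790
risk, unscreened women = 133/395 = 0.336709
absolute risk difference = 0.163919
1 / 0.163919 = 6.101 → round up → 7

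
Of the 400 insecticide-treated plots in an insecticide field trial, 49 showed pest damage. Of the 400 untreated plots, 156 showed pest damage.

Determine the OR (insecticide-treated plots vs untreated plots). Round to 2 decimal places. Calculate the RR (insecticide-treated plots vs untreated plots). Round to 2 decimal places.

OR = (49 × 244) / (351 × 156) = 11956/54756 ≈ 0.22
risk, insecticide-treated plots = 49/400 = 0.1225
risk, untreated plots = 156/400 = 0.3900
RR = 0.1225 / 0.3900 = 0.31

OR = 0.22; RR = 0.31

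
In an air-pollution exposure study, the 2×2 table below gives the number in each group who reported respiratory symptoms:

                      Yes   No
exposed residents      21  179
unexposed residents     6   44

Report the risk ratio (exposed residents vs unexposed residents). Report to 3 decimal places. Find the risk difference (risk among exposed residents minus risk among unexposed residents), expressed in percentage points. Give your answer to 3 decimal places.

RR = 0.875; RD = -1.500

risk, exposed residents = 21/200 = 0.1050
risk, unexposed residents = 6/50 = 0.1200
RR = 0.1050 / 0.1200 = 0.875
risk difference = 0.1050 − 0.1200 = -0.0150 → -1.500 percentage points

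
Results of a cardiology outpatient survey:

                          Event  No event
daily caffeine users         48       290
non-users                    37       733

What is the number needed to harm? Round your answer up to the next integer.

NNH: 11

risk, daily caffeine users = 48/338 = 0.142012
risk, non-users = 37/770 = 0.048052
absolute risk difference = 0.093960
1 / 0.093960 = 10.643 → round up → 11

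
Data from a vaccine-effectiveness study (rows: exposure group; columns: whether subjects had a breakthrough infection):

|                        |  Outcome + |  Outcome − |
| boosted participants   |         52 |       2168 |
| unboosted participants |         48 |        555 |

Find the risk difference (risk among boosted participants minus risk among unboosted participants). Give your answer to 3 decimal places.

RD = -0.056

risk, boosted participants = 52/2220 = 0.02342
risk, unboosted participants = 48/603 = 0.07960
risk difference = 0.02342 − 0.07960 = -0.056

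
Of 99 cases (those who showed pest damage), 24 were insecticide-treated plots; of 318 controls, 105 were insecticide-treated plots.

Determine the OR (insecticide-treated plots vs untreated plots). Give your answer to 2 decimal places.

OR = (24 × 213) / (105 × 75) = 5112/7875 ≈ 0.65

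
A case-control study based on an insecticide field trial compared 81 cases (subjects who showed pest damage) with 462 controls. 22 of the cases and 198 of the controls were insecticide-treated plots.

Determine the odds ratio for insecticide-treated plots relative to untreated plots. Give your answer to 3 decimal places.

OR = (22 × 264) / (198 × 59) = 5808/11682 ≈ 0.497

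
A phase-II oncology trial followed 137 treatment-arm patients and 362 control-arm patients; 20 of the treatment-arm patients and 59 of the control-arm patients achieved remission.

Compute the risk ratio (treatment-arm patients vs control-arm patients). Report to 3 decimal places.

risk, treatment-arm patients = 20/137 = 0.1460
risk, control-arm patients = 59/362 = 0.1630
RR = 0.1460 / 0.1630 = 0.896

RR ≈ 0.896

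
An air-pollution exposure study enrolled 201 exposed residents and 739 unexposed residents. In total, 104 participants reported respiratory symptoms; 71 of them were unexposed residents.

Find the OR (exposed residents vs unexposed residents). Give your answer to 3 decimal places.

exposed residents with the outcome: 104 − 71 = 33
exposed residents without the outcome: 201 − 33 = 168
unexposed residents without the outcome: 739 − 71 = 668
odds, exposed residents = 33/168 = 0.1964
odds, unexposed residents = 71/668 = 0.1063
OR = 0.1964 / 0.1063 = 1.848

1.848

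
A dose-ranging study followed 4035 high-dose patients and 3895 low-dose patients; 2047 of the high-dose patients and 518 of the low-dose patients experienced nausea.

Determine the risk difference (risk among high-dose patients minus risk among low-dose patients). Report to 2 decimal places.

risk, high-dose patients = 2047/4035 = 0.5073
risk, low-dose patients = 518/3895 = 0.1330
risk difference = 0.5073 − 0.1330 = 0.37

0.37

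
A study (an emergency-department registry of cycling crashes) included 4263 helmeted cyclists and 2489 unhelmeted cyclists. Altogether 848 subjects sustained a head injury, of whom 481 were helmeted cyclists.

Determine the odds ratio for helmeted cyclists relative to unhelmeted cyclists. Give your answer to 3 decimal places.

helmeted cyclists without the outcome: 4263 − 481 = 3782
unhelmeted cyclists with the outcome: 848 − 481 = 367
unhelmeted cyclists without the outcome: 2489 − 367 = 2122
OR = (481 × 2122) / (3782 × 367) = 1020682/1387994 ≈ 0.735

OR = 0.735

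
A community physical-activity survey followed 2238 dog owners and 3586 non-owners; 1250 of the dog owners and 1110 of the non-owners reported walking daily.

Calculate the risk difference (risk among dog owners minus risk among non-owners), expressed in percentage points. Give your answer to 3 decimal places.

risk, dog owners = 1250/2238 = 0.5585
risk, non-owners = 1110/3586 = 0.3095
risk difference = 0.5585 − 0.3095 = 0.2490 → 24.900 percentage points

RD ≈ 24.900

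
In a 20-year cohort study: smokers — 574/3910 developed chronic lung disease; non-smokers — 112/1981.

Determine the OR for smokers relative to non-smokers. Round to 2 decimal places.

odds, smokers = 574/3336 = 0.1721
odds, non-smokers = 112/1869 = 0.0599
OR = 0.1721 / 0.0599 = 2.87

2.87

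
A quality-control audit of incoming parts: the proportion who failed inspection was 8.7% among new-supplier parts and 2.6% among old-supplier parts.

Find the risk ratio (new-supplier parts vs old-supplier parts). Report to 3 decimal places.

RR = 0.08700 / 0.02600 = 3.346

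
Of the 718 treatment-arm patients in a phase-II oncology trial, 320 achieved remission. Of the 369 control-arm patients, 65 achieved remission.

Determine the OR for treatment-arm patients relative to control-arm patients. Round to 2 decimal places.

OR = (320 × 304) / (398 × 65) = 97280/25870 ≈ 3.76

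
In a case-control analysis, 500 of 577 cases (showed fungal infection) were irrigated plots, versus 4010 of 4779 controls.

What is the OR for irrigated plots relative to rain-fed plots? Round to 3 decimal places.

OR = (500 × 769) / (4010 × 77) = 384500/308770 ≈ 1.245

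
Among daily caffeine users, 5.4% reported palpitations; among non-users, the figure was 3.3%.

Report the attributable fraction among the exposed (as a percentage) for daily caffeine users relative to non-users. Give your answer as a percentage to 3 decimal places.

AR% = (0.05400 − 0.03300) / 0.05400 = 0.3889 → 38.889%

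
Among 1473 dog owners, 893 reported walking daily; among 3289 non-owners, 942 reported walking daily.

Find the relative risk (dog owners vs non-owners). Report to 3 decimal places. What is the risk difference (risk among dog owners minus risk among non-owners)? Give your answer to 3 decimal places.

risk, dog owners = 893/1473 = 0.6062
risk, non-owners = 942/3289 = 0.2864
RR = 0.6062 / 0.2864 = 2.117
risk difference = 0.6062 − 0.2864 = 0.320

RR = 2.117; RD = 0.320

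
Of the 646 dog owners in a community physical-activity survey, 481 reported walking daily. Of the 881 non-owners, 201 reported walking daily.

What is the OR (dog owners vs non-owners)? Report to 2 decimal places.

9.86

odds, dog owners = 481/165 = 2.9152
odds, non-owners = 201/680 = 0.2956
OR = 2.9152 / 0.2956 = 9.86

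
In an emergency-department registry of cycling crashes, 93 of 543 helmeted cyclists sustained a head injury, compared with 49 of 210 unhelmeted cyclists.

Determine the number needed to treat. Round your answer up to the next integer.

NNT = 17

risk, helmeted cyclists = 93/543 = 0.171271
risk, unhelmeted cyclists = 49/210 = 0.233333
absolute risk difference = 0.062063
1 / 0.062063 = 16.113 → round up → 17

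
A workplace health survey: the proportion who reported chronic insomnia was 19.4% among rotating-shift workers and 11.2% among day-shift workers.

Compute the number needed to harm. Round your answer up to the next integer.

absolute risk difference = 0.082000
1 / 0.082000 = 12.195 → round up → 13

13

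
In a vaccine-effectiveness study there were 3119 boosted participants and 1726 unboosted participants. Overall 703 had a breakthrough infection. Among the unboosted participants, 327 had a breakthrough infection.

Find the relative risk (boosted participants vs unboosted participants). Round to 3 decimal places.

boosted participants with the outcome: 703 − 327 = 376
boosted participants without the outcome: 3119 − 376 = 2743
unboosted participants without the outcome: 1726 − 327 = 1399
risk, boosted participants = 376/3119 = 0.1206
risk, unboosted participants = 327/1726 = 0.1895
RR = 0.1206 / 0.1895 = 0.636

0.636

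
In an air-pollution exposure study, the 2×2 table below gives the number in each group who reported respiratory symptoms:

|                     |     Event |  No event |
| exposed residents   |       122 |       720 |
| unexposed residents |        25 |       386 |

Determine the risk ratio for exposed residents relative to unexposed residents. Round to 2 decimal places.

2.38

risk, exposed residents = 122/842 = 0.1449
risk, unexposed residents = 25/411 = 0.0608
RR = 0.1449 / 0.0608 = 2.38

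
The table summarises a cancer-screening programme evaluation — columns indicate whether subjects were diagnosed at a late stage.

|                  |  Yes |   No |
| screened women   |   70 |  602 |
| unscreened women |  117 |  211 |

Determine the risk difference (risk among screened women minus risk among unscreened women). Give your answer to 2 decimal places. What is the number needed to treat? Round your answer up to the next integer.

RD = -0.25; NNT = 4

risk, screened women = 70/672 = 0.1042
risk, unscreened women = 117/328 = 0.3567
risk difference = 0.1042 − 0.3567 = -0.25
absolute risk difference = 0.252541
1 / 0.252541 = 3.960 → round up → 4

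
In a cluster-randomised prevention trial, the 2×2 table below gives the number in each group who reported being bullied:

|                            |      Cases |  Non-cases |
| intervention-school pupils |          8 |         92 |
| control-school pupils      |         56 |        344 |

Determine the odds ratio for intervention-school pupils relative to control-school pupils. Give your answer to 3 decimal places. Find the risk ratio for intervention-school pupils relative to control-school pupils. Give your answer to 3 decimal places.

OR = (8 × 344) / (92 × 56) = 2752/5152 ≈ 0.534
risk, intervention-school pupils = 8/100 = 0.0800
risk, control-school pupils = 56/400 = 0.1400
RR = 0.0800 / 0.1400 = 0.571

OR = 0.534; RR = 0.571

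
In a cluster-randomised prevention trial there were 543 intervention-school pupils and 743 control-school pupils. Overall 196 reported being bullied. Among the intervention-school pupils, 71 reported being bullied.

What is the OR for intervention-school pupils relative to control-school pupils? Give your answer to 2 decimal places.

OR ≈ 0.74

intervention-school pupils without the outcome: 543 − 71 = 472
control-school pupils with the outcome: 196 − 71 = 125
control-school pupils without the outcome: 743 − 125 = 618
odds, intervention-school pupils = 71/472 = 0.1504
odds, control-school pupils = 125/618 = 0.2023
OR = 0.1504 / 0.2023 = 0.74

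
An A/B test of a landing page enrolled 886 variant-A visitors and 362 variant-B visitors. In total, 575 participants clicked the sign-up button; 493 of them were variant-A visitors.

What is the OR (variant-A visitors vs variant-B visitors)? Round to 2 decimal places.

OR ≈ 4.28

variant-A visitors without the outcome: 886 − 493 = 393
variant-B visitors with the outcome: 575 − 493 = 82
variant-B visitors without the outcome: 362 − 82 = 280
OR = (493 × 280) / (393 × 82) = 138040/32226 ≈ 4.28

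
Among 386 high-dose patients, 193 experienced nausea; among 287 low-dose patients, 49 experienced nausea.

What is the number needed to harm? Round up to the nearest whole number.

NNH = 4

risk, high-dose patients = 193/386 = 0.500000
risk, low-dose patients = 49/287 = 0.170732
absolute risk difference = 0.329268
1 / 0.329268 = 3.037 → round up → 4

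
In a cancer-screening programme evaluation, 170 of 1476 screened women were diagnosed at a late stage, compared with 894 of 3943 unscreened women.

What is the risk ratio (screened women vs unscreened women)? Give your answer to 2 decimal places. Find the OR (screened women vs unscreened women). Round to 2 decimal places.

RR = 0.51; OR = 0.44

risk, screened women = 170/1476 = 0.1152
risk, unscreened women = 894/3943 = 0.2267
RR = 0.1152 / 0.2267 = 0.51
odds, screened women = 170/1306 = 0.1302
odds, unscreened women = 894/3049 = 0.2932
OR = 0.1302 / 0.2932 = 0.44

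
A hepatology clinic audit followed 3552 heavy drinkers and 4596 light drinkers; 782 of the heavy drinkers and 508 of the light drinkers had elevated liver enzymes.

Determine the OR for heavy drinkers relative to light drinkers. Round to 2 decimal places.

OR = (782 × 4088) / (2770 × 508) = 3196816/1407160 ≈ 2.27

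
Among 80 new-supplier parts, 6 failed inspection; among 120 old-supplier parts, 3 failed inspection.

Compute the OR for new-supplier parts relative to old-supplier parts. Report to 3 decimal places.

OR: 3.162

odds, new-supplier parts = 6/74 = 0.08108
odds, old-supplier parts = 3/117 = 0.02564
OR = 0.08108 / 0.02564 = 3.162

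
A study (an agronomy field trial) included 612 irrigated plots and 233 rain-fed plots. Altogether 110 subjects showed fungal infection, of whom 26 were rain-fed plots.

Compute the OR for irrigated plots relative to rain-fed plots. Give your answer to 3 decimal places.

irrigated plots with the outcome: 110 − 26 = 84
irrigated plots without the outcome: 612 − 84 = 528
rain-fed plots without the outcome: 233 − 26 = 207
OR = (84 × 207) / (528 × 26) = 17388/13728 ≈ 1.267

1.267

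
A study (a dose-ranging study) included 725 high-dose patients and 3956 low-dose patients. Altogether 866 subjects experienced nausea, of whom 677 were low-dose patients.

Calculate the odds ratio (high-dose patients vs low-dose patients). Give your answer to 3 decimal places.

high-dose patients with the outcome: 866 − 677 = 189
high-dose patients without the outcome: 725 − 189 = 536
low-dose patients without the outcome: 3956 − 677 = 3279
OR = (189 × 3279) / (536 × 677) = 619731/362872 ≈ 1.708

OR ≈ 1.708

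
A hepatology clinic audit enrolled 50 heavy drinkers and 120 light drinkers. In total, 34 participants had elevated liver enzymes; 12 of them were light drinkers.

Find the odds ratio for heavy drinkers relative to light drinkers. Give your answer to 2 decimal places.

OR = 7.07

heavy drinkers with the outcome: 34 − 12 = 22
heavy drinkers without the outcome: 50 − 22 = 28
light drinkers without the outcome: 120 − 12 = 108
odds, heavy drinkers = 22/28 = 0.7857
odds, light drinkers = 12/108 = 0.1111
OR = 0.7857 / 0.1111 = 7.07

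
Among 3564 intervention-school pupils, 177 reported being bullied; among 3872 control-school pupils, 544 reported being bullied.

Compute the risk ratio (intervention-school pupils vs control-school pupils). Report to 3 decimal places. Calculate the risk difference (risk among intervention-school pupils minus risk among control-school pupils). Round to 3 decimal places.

RR = 0.353; RD = -0.091

risk, intervention-school pupils = 177/3564 = 0.04966
risk, control-school pupils = 544/3872 = 0.14050
RR = 0.04966 / 0.14050 = 0.353
risk difference = 0.04966 − 0.14050 = -0.091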